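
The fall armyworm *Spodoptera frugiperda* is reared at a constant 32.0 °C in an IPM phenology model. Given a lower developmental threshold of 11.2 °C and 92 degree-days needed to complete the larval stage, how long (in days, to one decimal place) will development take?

4.4 days

Daily accumulation = 32.0 − 11.2 = 20.8 DD/day.
Duration = 92 / 20.8 = 4.423 ≈ 4.4 days.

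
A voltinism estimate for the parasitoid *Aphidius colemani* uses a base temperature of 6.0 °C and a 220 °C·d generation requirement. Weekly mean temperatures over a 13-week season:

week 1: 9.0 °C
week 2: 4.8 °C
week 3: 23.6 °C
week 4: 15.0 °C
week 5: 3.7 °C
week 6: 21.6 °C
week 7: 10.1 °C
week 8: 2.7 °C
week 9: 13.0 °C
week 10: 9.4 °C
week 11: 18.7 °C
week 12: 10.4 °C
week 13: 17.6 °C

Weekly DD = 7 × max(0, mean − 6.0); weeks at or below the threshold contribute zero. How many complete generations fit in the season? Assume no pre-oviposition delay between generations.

Weekly DD (7 × max(0, T̄ − 6.0)): 21.0, 0.0, 123.2, 63.0, 0.0, 109.2, 28.7, 0.0, 49.0, 23.8, 88.9, 30.8, 81.2.
Season total = 618.8 DD.
Complete generations = ⌊618.8 / 220⌋ = 2.

2 generations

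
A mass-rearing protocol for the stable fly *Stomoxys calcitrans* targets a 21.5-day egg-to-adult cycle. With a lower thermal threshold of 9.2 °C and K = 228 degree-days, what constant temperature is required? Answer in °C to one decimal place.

Required daily accumulation = 228 / 21.5 = 10.605 DD/day.
T = T_base + 10.605 = 9.2 + 10.605 = 19.805 ≈ 19.8 °C.

19.8 °C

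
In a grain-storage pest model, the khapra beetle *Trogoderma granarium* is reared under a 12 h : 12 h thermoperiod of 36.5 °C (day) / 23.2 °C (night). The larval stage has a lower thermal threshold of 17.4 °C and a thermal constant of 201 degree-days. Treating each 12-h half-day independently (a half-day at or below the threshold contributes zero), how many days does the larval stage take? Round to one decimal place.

16.1 days

Day half: max(0, 36.5 − 17.4) × 0.5 = 19.1 × 0.5 = 9.55 DD.
Night half: max(0, 23.2 − 17.4) × 0.5 = 5.8 × 0.5 = 2.90 DD.
Per 24 h: 12.45 DD/day.
Duration = 201 / 12.45 = 16.145 ≈ 16.1 days.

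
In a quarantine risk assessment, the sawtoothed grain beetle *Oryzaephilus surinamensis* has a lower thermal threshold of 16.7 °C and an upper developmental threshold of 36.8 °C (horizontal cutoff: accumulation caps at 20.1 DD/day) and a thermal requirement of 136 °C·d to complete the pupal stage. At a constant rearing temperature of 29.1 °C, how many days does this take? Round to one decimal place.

11.0 days

Daily accumulation = 29.1 − 16.7 = 12.4 DD/day.
Duration = 136 / 12.4 = 10.968 ≈ 11.0 days.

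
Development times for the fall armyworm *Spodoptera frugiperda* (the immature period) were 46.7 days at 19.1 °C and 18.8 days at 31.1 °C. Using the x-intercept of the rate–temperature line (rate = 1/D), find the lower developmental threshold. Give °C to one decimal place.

11.0 °C

Under the model K = D·(T − T_b), so D₁·(T₁ − T_b) = D₂·(T₂ − T_b).
46.7·(19.1 − T_b) = 18.8·(31.1 − T_b)
T_b = (46.7·19.1 − 18.8·31.1) / (46.7 − 18.8) = 307.29 / 27.9 = 11.014 °C ≈ 11.0 °C.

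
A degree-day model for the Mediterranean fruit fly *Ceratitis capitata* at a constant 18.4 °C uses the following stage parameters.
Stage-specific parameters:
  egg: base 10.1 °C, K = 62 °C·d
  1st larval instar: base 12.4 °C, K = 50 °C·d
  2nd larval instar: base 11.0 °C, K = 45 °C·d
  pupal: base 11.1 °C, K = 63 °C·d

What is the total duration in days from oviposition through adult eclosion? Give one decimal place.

30.5 days

egg: 62 / (18.4 − 10.1) = 62 / 8.3 = 7.470 d.
1st larval instar: 50 / (18.4 − 12.4) = 50 / 6.0 = 8.333 d.
2nd larval instar: 45 / (18.4 − 11.0) = 45 / 7.4 = 6.081 d.
pupal: 63 / (18.4 − 11.1) = 63 / 7.3 = 8.630 d.
Sum = 30.514 ≈ 30.5 days.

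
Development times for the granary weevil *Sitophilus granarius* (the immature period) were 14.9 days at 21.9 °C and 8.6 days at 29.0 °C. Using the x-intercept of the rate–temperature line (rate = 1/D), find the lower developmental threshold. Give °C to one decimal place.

Linear rate model ⇒ the product D·(T − T_b) is constant across temperatures.
14.9·(21.9 − T_b) = 8.6·(29.0 − T_b)
T_b = (14.9·21.9 − 8.6·29.0) / (14.9 − 8.6) = 76.91 / 6.3 = 12.208 °C ≈ 12.2 °C.

12.2 °C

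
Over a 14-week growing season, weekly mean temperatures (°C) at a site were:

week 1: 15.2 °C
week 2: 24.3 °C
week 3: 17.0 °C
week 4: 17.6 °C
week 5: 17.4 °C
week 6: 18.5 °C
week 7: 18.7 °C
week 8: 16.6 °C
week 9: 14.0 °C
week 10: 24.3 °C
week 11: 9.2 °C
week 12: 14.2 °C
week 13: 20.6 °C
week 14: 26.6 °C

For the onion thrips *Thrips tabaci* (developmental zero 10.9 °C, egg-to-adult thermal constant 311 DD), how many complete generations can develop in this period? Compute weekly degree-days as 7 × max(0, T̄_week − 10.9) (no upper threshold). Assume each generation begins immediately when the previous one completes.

2 generations

Weekly DD (7 × max(0, T̄ − 10.9)): 30.1, 93.8, 42.7, 46.9, 45.5, 53.2, 54.6, 39.9, 21.7, 93.8, 0.0, 23.1, 67.9, 109.9.
Season total = 723.1 DD.
Complete generations = ⌊723.1 / 311⌋ = 2.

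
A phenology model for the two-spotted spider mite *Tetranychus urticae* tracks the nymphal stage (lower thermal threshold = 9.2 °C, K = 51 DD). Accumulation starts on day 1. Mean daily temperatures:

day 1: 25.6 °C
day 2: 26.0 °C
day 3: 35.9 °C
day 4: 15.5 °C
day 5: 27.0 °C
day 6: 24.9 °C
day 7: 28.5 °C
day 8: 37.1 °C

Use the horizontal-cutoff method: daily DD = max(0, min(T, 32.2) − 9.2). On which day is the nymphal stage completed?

day 3

Daily DD above 9.2 °C (capped at 23.0): 16.4, 16.8, 23.0, 6.3, 17.8, 15.7, 19.3, 23.0.
Cumulative: 16.4, 33.2, 56.2, 62.5, 80.3, 96.0, 115.3, 138.3.
The total first reaches 51 DD on day 3.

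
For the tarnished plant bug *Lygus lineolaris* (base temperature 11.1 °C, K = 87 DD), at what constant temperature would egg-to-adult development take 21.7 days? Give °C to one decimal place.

Required daily accumulation = 87 / 21.7 = 4.009 DD/day.
T = T_base + 4.009 = 11.1 + 4.009 = 15.109 ≈ 15.1 °C.

15.1 °C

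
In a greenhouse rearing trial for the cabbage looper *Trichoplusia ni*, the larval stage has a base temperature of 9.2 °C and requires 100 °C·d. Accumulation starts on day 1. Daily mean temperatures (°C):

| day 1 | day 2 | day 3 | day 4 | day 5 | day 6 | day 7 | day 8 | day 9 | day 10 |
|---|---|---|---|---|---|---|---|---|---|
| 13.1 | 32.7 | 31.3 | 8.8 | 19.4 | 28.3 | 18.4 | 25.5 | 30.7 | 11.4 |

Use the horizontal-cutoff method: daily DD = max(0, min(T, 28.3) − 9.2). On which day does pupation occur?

day 9

Daily DD above 9.2 °C (capped at 19.1): 3.9, 19.1, 19.1, 0.0, 10.2, 19.1, 9.2, 16.3, 19.1, 2.2.
Cumulative: 3.9, 23.0, 42.1, 42.1, 52.3, 71.4, 80.6, 96.9, 116.0, 118.2.
The total first reaches 100 DD on day 9.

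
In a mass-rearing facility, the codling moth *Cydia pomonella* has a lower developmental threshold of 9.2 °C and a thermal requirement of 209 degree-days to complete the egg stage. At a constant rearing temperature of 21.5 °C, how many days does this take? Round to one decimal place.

17.0 days

Daily accumulation = 21.5 − 9.2 = 12.3 DD/day.
Duration = 209 / 12.3 = 16.992 ≈ 17.0 days.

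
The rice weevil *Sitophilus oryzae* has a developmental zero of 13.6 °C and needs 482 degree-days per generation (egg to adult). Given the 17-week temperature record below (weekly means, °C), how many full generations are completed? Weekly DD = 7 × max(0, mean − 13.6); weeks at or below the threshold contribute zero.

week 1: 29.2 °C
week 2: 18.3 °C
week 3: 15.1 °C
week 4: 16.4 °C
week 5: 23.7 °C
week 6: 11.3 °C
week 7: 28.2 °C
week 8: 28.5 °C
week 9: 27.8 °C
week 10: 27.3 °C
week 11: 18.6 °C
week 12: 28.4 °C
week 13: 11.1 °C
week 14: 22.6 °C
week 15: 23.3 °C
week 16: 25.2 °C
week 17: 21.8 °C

Weekly DD (7 × max(0, T̄ − 13.6)): 109.2, 32.9, 10.5, 19.6, 70.7, 0.0, 102.2, 104.3, 99.4, 95.9, 35.0, 103.6, 0.0, 63.0, 67.9, 81.2, 57.4.
Season total = 1052.8 DD.
Complete generations = ⌊1052.8 / 482⌋ = 2.

2 generations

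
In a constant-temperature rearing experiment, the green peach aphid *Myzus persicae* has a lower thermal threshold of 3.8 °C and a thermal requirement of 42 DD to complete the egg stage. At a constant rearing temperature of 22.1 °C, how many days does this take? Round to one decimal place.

Daily accumulation = 22.1 − 3.8 = 18.3 DD/day.
Duration = 42 / 18.3 = 2.295 ≈ 2.3 days.

2.3 days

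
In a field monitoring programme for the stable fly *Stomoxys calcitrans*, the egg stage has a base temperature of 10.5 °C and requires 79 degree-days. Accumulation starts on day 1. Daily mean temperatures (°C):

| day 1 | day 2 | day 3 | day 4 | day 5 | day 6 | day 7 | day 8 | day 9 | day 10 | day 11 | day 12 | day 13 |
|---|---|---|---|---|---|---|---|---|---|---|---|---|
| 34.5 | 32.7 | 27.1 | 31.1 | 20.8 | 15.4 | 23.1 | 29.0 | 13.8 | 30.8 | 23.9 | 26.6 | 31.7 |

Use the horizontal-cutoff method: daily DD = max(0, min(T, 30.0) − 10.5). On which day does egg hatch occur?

day 5

Daily DD above 10.5 °C (capped at 19.5): 19.5, 19.5, 16.6, 19.5, 10.3, 4.9, 12.6, 18.5, 3.3, 19.5, 13.4, 16.1, 19.5.
Cumulative: 19.5, 39.0, 55.6, 75.1, 85.4, 90.3, 102.9, 121.4, 124.7, 144.2, 157.6, 173.7, 193.2.
The total first reaches 79 DD on day 5.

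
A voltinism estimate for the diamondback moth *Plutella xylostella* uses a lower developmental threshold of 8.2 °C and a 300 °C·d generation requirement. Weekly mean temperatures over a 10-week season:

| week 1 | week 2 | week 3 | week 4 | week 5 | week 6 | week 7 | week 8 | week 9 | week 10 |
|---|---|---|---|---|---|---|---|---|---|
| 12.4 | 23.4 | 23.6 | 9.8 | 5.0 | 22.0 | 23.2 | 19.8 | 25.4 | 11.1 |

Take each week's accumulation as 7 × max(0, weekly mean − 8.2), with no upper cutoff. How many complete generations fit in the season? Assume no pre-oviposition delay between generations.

2 generations

Weekly DD (7 × max(0, T̄ − 8.2)): 29.4, 106.4, 107.8, 11.2, 0.0, 96.6, 105.0, 81.2, 120.4, 20.3.
Season total = 678.3 DD.
Complete generations = ⌊678.3 / 300⌋ = 2.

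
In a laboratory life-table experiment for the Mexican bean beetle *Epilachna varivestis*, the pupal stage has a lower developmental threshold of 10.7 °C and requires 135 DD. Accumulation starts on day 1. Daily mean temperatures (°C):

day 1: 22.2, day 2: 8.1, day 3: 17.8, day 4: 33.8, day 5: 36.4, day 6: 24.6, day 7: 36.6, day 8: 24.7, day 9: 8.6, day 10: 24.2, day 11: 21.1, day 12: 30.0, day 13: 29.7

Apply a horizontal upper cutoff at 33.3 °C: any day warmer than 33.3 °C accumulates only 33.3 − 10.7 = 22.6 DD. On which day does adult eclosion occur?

day 11

Daily DD above 10.7 °C (capped at 22.6): 11.5, 0.0, 7.1, 22.6, 22.6, 13.9, 22.6, 14.0, 0.0, 13.5, 10.4, 19.3, 19.0.
Cumulative: 11.5, 11.5, 18.6, 41.2, 63.8, 77.7, 100.3, 114.3, 114.3, 127.8, 138.2, 157.5, 176.5.
The total first reaches 135 DD on day 11.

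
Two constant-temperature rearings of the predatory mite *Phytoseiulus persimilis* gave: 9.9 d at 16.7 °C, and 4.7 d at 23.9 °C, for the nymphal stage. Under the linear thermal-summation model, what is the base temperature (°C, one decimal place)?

Linear rate model ⇒ the product D·(T − T_b) is constant across temperatures.
9.9·(16.7 − T_b) = 4.7·(23.9 − T_b)
T_b = (9.9·16.7 − 4.7·23.9) / (9.9 − 4.7) = 53.00 / 5.2 = 10.192 °C ≈ 10.2 °C.

10.2 °C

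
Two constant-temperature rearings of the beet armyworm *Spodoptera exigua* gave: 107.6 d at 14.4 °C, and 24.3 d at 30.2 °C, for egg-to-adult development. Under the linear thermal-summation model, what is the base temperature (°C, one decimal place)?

9.8 °C

Equal thermal constants: D₁(T₁ − T_b) = D₂(T₂ − T_b).
107.6·(14.4 − T_b) = 24.3·(30.2 − T_b)
T_b = (107.6·14.4 − 24.3·30.2) / (107.6 − 24.3) = 815.58 / 83.3 = 9.791 °C ≈ 9.8 °C.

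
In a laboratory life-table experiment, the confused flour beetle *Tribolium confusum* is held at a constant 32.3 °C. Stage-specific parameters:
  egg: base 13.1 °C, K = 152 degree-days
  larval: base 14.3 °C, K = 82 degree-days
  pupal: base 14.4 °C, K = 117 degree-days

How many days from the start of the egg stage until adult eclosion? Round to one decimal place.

19.0 days

egg: 152 / (32.3 − 13.1) = 152 / 19.2 = 7.917 d.
larval: 82 / (32.3 − 14.3) = 82 / 18.0 = 4.556 d.
pupal: 117 / (32.3 − 14.4) = 117 / 17.9 = 6.536 d.
Sum = 19.009 ≈ 19.0 days.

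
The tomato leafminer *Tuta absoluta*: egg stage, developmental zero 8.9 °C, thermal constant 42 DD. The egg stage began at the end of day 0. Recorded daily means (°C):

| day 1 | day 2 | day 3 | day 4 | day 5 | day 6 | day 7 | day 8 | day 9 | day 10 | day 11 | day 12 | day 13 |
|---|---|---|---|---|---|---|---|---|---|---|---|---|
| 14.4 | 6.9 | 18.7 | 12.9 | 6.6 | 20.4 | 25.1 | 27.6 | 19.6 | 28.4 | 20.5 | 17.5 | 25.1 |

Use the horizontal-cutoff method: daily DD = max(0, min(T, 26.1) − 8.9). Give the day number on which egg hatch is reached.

Daily DD above 8.9 °C (capped at 17.2): 5.5, 0.0, 9.8, 4.0, 0.0, 11.5, 16.2, 17.2, 10.7, 17.2, 11.6, 8.6, 16.2.
Cumulative: 5.5, 5.5, 15.3, 19.3, 19.3, 30.8, 47.0, 64.2, 74.9, 92.1, 103.7, 112.3, 128.5.
The total first reaches 42 DD on day 7.

day 7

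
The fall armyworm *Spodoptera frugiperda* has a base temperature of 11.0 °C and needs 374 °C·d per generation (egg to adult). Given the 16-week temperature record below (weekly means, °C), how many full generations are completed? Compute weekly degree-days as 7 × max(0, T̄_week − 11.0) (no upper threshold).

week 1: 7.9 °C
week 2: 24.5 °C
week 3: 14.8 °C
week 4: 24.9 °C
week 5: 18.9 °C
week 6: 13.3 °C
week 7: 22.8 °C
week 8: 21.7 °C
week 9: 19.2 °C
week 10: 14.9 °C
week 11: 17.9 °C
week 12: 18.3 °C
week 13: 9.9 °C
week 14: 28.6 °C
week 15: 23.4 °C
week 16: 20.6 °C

2 generations

Weekly DD (7 × max(0, T̄ − 11.0)): 0.0, 94.5, 26.6, 97.3, 55.3, 16.1, 82.6, 74.9, 57.4, 27.3, 48.3, 51.1, 0.0, 123.2, 86.8, 67.2.
Season total = 908.6 DD.
Complete generations = ⌊908.6 / 374⌋ = 2.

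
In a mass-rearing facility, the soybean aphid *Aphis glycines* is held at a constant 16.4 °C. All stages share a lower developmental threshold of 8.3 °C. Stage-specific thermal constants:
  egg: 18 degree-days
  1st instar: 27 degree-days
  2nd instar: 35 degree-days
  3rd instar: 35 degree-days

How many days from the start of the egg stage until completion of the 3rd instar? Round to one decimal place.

Daily accumulation at 16.4 °C = 16.4 − 8.3 = 8.1 DD/day.
Total K = 18 + 27 + 35 + 35 = 115 DD.
Total duration = 115 / 8.1 = 14.198 ≈ 14.2 days.

14.2 days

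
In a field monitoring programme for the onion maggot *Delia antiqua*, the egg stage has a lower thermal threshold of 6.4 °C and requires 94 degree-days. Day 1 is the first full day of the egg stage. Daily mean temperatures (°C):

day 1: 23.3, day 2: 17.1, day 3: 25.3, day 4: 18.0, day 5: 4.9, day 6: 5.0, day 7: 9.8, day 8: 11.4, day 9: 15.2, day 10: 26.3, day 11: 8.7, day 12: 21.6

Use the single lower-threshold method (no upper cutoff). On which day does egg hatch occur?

Daily DD above 6.4 °C: 16.9, 10.7, 18.9, 11.6, 0.0, 0.0, 3.4, 5.0, 8.8, 19.9, 2.3, 15.2.
Cumulative: 16.9, 27.6, 46.5, 58.1, 58.1, 58.1, 61.5, 66.5, 75.3, 95.2, 97.5, 112.7.
The total first reaches 94 DD on day 10.

day 10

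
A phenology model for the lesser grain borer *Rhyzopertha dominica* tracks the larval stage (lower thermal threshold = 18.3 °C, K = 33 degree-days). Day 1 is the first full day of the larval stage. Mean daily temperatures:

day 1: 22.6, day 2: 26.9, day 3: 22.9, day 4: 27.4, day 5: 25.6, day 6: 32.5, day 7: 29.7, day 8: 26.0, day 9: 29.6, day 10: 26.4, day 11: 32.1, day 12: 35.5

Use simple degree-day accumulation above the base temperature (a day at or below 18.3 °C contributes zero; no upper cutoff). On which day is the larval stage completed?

day 5

Daily DD above 18.3 °C: 4.3, 8.6, 4.6, 9.1, 7.3, 14.2, 11.4, 7.7, 11.3, 8.1, 13.8, 17.2.
Cumulative: 4.3, 12.9, 17.5, 26.6, 33.9, 48.1, 59.5, 67.2, 78.5, 86.6, 100.4, 117.6.
The total first reaches 33 DD on day 5.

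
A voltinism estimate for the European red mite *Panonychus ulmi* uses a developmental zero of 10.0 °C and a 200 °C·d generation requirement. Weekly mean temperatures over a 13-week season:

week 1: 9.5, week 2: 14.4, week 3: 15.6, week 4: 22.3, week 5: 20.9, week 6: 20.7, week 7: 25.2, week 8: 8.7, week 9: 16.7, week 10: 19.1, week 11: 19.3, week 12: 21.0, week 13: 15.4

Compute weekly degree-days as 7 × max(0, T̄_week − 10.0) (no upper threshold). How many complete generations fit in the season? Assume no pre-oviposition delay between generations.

3 generations

Weekly DD (7 × max(0, T̄ − 10.0)): 0.0, 30.8, 39.2, 86.1, 76.3, 74.9, 106.4, 0.0, 46.9, 63.7, 65.1, 77.0, 37.8.
Season total = 704.2 DD.
Complete generations = ⌊704.2 / 200⌋ = 3.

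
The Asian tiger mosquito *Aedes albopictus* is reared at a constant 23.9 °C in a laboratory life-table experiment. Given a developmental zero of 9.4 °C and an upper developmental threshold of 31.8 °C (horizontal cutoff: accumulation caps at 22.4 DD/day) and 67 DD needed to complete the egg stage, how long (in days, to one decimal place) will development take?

Daily accumulation = 23.9 − 9.4 = 14.5 DD/day.
Duration = 67 / 14.5 = 4.621 ≈ 4.6 days.

4.6 days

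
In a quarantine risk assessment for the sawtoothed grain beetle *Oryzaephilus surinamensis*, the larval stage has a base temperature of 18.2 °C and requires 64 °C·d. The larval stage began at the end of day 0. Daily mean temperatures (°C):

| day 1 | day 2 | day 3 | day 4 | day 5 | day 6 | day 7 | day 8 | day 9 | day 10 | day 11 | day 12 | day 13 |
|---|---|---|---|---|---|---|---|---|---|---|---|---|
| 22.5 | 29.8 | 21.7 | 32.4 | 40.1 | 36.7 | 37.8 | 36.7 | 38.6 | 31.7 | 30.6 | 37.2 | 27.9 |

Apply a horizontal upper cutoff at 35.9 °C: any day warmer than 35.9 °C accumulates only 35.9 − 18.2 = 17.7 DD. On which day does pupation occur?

Daily DD above 18.2 °C (capped at 17.7): 4.3, 11.6, 3.5, 14.2, 17.7, 17.7, 17.7, 17.7, 17.7, 13.5, 12.4, 17.7, 9.7.
Cumulative: 4.3, 15.9, 19.4, 33.6, 51.3, 69.0, 86.7, 104.4, 122.1, 135.6, 148.0, 165.7, 175.4.
The total first reaches 64 DD on day 6.

day 6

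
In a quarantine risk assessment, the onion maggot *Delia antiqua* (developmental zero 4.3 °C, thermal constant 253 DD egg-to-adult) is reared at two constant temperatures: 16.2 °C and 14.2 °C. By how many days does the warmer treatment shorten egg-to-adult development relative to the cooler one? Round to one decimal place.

4.3 days

At 16.2 °C: 253 / (16.2 − 4.3) = 253 / 11.9 = 21.261 d.
At 14.2 °C: 253 / (14.2 − 4.3) = 253 / 9.9 = 25.556 d.
Difference = |21.261 − 25.556| = 4.295 ≈ 4.3 days.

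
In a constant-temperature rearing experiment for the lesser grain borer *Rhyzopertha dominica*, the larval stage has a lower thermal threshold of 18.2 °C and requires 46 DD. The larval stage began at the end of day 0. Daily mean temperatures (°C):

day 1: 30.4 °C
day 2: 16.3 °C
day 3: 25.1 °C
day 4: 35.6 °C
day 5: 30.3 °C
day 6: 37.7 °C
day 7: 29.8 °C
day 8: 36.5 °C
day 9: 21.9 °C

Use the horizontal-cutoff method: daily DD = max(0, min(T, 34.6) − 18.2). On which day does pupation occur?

Daily DD above 18.2 °C (capped at 16.4): 12.2, 0.0, 6.9, 16.4, 12.1, 16.4, 11.6, 16.4, 3.7.
Cumulative: 12.2, 12.2, 19.1, 35.5, 47.6, 64.0, 75.6, 92.0, 95.7.
The total first reaches 46 DD on day 5.

day 5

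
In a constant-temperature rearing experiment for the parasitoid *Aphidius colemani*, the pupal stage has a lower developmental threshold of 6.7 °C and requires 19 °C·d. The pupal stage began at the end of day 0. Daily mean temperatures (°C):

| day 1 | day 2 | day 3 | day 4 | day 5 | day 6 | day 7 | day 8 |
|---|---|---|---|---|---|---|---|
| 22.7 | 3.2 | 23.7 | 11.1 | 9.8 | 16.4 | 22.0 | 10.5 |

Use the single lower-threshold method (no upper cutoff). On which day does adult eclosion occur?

day 3

Daily DD above 6.7 °C: 16.0, 0.0, 17.0, 4.4, 3.1, 9.7, 15.3, 3.8.
Cumulative: 16.0, 16.0, 33.0, 37.4, 40.5, 50.2, 65.5, 69.3.
The total first reaches 19 DD on day 3.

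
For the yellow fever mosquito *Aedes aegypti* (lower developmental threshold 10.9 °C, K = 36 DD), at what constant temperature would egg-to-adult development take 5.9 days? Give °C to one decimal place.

Required daily accumulation = 36 / 5.9 = 6.102 DD/day.
T = T_base + 6.102 = 10.9 + 6.102 = 17.002 ≈ 17.0 °C.

17.0 °C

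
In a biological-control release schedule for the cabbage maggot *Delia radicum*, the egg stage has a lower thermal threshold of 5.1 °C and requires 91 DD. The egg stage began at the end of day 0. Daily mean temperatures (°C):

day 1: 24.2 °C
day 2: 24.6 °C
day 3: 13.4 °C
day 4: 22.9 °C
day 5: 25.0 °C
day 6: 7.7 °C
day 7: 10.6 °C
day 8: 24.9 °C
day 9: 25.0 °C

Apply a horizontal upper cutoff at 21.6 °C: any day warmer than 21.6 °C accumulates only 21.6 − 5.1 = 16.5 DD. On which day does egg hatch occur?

Daily DD above 5.1 °C (capped at 16.5): 16.5, 16.5, 8.3, 16.5, 16.5, 2.6, 5.5, 16.5, 16.5.
Cumulative: 16.5, 33.0, 41.3, 57.8, 74.3, 76.9, 82.4, 98.9, 115.4.
The total first reaches 91 DD on day 8.

day 8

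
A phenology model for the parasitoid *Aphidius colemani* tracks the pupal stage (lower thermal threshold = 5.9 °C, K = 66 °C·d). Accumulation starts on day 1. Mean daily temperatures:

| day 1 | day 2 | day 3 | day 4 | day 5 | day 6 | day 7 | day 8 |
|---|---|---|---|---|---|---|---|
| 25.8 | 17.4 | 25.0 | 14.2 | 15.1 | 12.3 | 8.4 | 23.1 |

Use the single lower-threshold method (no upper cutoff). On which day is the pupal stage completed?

Daily DD above 5.9 °C: 19.9, 11.5, 19.1, 8.3, 9.2, 6.4, 2.5, 17.2.
Cumulative: 19.9, 31.4, 50.5, 58.8, 68.0, 74.4, 76.9, 94.1.
The total first reaches 66 DD on day 5.

day 5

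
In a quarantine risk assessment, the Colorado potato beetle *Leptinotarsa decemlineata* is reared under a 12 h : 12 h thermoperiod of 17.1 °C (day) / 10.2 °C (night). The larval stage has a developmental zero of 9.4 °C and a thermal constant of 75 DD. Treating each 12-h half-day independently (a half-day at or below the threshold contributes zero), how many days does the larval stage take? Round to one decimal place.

Day half: max(0, 17.1 − 9.4) × 0.5 = 7.7 × 0.5 = 3.85 DD.
Night half: max(0, 10.2 − 9.4) × 0.5 = 0.8 × 0.5 = 0.40 DD.
Per 24 h: 4.25 DD/day.
Duration = 75 / 4.25 = 17.647 ≈ 17.6 days.

17.6 days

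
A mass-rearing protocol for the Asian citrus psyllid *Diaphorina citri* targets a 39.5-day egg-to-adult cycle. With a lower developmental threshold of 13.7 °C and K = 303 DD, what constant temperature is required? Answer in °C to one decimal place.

Required daily accumulation = 303 / 39.5 = 7.671 DD/day.
T = T_base + 7.671 = 13.7 + 7.671 = 21.371 ≈ 21.4 °C.

21.4 °C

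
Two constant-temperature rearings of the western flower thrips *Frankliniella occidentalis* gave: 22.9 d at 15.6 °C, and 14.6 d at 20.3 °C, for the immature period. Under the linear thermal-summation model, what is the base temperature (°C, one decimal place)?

7.3 °C

Equal thermal constants: D₁(T₁ − T_b) = D₂(T₂ − T_b).
22.9·(15.6 − T_b) = 14.6·(20.3 − T_b)
T_b = (22.9·15.6 − 14.6·20.3) / (22.9 − 14.6) = 60.86 / 8.3 = 7.333 °C ≈ 7.3 °C.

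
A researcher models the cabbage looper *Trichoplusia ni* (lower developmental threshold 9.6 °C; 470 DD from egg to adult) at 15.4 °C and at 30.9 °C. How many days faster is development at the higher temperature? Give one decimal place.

59.0 days

At 15.4 °C: 470 / (15.4 − 9.6) = 470 / 5.8 = 81.034 d.
At 30.9 °C: 470 / (30.9 − 9.6) = 470 / 21.3 = 22.066 d.
Difference = |81.034 − 22.066| = 58.969 ≈ 59.0 days.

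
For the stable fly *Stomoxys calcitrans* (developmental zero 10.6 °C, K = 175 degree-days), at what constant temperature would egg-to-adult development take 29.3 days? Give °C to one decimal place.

Required daily accumulation = 175 / 29.3 = 5.973 DD/day.
T = T_base + 5.973 = 10.6 + 5.973 = 16.573 ≈ 16.6 °C.

16.6 °C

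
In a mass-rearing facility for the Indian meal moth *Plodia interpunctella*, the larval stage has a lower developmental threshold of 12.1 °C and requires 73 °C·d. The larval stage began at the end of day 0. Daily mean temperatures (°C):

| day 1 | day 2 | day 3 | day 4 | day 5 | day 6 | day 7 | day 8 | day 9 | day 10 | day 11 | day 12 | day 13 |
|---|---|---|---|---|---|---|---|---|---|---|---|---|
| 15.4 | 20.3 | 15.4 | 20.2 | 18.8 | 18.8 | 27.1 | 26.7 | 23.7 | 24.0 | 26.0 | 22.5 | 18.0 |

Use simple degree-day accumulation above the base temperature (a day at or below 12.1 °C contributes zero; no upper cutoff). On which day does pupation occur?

Daily DD above 12.1 °C: 3.3, 8.2, 3.3, 8.1, 6.7, 6.7, 15.0, 14.6, 11.6, 11.9, 13.9, 10.4, 5.9.
Cumulative: 3.3, 11.5, 14.8, 22.9, 29.6, 36.3, 51.3, 65.9, 77.5, 89.4, 103.3, 113.7, 119.6.
The total first reaches 73 DD on day 9.

day 9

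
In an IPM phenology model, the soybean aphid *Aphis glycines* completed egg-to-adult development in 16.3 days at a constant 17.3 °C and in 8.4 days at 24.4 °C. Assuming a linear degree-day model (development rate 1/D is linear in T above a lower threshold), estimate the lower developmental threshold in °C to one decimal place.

9.8 °C

Linear rate model ⇒ the product D·(T − T_b) is constant across temperatures.
16.3·(17.3 − T_b) = 8.4·(24.4 − T_b)
T_b = (16.3·17.3 − 8.4·24.4) / (16.3 − 8.4) = 77.03 / 7.9 = 9.751 °C ≈ 9.8 °C.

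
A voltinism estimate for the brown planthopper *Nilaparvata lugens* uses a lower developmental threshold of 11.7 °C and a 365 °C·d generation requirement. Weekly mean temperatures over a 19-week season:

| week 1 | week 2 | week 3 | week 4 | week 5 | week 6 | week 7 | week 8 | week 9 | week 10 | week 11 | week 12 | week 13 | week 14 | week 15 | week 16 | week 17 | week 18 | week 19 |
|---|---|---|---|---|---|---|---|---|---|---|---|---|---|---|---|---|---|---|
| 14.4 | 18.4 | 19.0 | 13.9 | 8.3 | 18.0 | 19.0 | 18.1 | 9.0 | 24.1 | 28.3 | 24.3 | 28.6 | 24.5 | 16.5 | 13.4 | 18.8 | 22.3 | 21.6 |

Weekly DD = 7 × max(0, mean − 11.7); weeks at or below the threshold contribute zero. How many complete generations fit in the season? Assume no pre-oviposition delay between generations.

Weekly DD (7 × max(0, T̄ − 11.7)): 18.9, 46.9, 51.1, 15.4, 0.0, 44.1, 51.1, 44.8, 0.0, 86.8, 116.2, 88.2, 118.3, 89.6, 33.6, 11.9, 49.7, 74.2, 69.3.
Season total = 1010.1 DD.
Complete generations = ⌊1010.1 / 365⌋ = 2.

2 generations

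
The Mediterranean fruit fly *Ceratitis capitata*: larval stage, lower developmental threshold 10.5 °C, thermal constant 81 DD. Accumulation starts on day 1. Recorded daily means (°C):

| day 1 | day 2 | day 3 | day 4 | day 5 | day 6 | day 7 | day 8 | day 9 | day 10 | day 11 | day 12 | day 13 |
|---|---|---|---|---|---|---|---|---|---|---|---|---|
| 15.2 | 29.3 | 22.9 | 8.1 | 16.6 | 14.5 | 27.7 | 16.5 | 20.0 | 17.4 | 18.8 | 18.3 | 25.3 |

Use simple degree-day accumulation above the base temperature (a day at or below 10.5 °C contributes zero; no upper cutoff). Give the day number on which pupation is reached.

day 10

Daily DD above 10.5 °C: 4.7, 18.8, 12.4, 0.0, 6.1, 4.0, 17.2, 6.0, 9.5, 6.9, 8.3, 7.8, 14.8.
Cumulative: 4.7, 23.5, 35.9, 35.9, 42.0, 46.0, 63.2, 69.2, 78.7, 85.6, 93.9, 101.7, 116.5.
The total first reaches 81 DD on day 10.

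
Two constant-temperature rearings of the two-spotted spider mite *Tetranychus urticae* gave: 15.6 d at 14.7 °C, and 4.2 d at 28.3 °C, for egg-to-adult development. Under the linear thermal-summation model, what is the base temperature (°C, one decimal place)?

9.7 °C

Equal thermal constants: D₁(T₁ − T_b) = D₂(T₂ − T_b).
15.6·(14.7 − T_b) = 4.2·(28.3 − T_b)
T_b = (15.6·14.7 − 4.2·28.3) / (15.6 − 4.2) = 110.46 / 11.4 = 9.689 °C ≈ 9.7 °C.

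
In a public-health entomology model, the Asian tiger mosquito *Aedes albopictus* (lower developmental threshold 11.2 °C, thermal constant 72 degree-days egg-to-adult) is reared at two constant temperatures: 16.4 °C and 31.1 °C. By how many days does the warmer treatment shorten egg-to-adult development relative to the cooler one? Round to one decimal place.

10.2 days

At 16.4 °C: 72 / (16.4 − 11.2) = 72 / 5.2 = 13.846 d.
At 31.1 °C: 72 / (31.1 − 11.2) = 72 / 19.9 = 3.618 d.
Difference = |13.846 − 3.618| = 10.228 ≈ 10.2 days.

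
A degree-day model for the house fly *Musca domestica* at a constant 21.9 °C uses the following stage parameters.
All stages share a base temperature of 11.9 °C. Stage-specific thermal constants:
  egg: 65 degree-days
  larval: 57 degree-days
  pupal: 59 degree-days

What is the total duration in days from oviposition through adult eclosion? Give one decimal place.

18.1 days

Daily accumulation at 21.9 °C = 21.9 − 11.9 = 10.0 DD/day.
Total K = 65 + 57 + 59 = 181 DD.
Total duration = 181 / 10.0 = 18.100 ≈ 18.1 days.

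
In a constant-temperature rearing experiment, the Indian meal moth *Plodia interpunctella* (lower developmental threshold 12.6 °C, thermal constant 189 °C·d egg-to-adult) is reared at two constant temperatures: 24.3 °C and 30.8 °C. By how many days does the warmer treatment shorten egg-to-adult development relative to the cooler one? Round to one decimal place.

At 24.3 °C: 189 / (24.3 − 12.6) = 189 / 11.7 = 16.154 d.
At 30.8 °C: 189 / (30.8 − 12.6) = 189 / 18.2 = 10.385 d.
Difference = |16.154 − 10.385| = 5.769 ≈ 5.8 days.

5.8 days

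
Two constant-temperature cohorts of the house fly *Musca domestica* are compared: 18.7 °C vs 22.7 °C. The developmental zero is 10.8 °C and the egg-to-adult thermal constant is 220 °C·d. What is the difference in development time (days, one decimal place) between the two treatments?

At 18.7 °C: 220 / (18.7 − 10.8) = 220 / 7.9 = 27.848 d.
At 22.7 °C: 220 / (22.7 − 10.8) = 220 / 11.9 = 18.487 d.
Difference = |27.848 − 18.487| = 9.361 ≈ 9.4 days.

9.4 days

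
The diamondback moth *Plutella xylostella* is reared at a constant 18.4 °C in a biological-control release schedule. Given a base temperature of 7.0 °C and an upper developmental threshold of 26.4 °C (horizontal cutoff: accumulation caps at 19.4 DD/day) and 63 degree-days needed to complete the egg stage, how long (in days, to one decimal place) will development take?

Daily accumulation = 18.4 − 7.0 = 11.4 DD/day.
Duration = 63 / 11.4 = 5.526 ≈ 5.5 days.

5.5 days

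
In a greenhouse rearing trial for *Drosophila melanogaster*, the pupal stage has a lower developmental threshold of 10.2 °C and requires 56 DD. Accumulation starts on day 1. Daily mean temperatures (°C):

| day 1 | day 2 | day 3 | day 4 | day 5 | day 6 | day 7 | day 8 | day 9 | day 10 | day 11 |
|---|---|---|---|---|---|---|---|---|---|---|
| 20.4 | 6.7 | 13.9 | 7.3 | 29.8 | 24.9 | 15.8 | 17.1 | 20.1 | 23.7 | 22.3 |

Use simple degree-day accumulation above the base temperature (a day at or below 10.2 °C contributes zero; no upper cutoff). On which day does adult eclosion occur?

day 8

Daily DD above 10.2 °C: 10.2, 0.0, 3.7, 0.0, 19.6, 14.7, 5.6, 6.9, 9.9, 13.5, 12.1.
Cumulative: 10.2, 10.2, 13.9, 13.9, 33.5, 48.2, 53.8, 60.7, 70.6, 84.1, 96.2.
The total first reaches 56 DD on day 8.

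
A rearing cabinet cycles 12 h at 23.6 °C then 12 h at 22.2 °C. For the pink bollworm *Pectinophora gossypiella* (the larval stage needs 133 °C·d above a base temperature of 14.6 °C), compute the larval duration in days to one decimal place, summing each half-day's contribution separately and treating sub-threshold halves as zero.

16.0 days

Day half: max(0, 23.6 − 14.6) × 0.5 = 9.0 × 0.5 = 4.50 DD.
Night half: max(0, 22.2 − 14.6) × 0.5 = 7.6 × 0.5 = 3.80 DD.
Per 24 h: 8.30 DD/day.
Duration = 133 / 8.30 = 16.024 ≈ 16.0 days.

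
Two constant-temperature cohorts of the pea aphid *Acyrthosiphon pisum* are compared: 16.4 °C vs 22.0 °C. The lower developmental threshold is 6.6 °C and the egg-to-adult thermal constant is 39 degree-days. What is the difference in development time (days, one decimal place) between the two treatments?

1.4 days

At 16.4 °C: 39 / (16.4 − 6.6) = 39 / 9.8 = 3.980 d.
At 22.0 °C: 39 / (22.0 − 6.6) = 39 / 15.4 = 2.532 d.
Difference = |3.980 − 2.532| = 1.447 ≈ 1.4 days.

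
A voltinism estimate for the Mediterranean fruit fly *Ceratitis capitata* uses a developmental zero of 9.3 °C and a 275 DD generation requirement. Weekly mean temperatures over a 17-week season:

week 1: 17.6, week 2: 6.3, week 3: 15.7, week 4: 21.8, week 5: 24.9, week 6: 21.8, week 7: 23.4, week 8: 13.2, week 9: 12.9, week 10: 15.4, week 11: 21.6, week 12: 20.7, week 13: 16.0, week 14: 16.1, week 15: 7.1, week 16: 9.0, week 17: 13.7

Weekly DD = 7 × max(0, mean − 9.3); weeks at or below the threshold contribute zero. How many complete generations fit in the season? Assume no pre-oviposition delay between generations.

3 generations

Weekly DD (7 × max(0, T̄ − 9.3)): 58.1, 0.0, 44.8, 87.5, 109.2, 87.5, 98.7, 27.3, 25.2, 42.7, 86.1, 79.8, 46.9, 47.6, 0.0, 0.0, 30.8.
Season total = 872.2 DD.
Complete generations = ⌊872.2 / 275⌋ = 3.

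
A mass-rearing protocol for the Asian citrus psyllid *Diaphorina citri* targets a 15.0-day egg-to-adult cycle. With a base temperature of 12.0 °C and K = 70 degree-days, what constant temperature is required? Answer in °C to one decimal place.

Required daily accumulation = 70 / 15.0 = 4.667 DD/day.
T = T_base + 4.667 = 12.0 + 4.667 = 16.667 ≈ 16.7 °C.

16.7 °C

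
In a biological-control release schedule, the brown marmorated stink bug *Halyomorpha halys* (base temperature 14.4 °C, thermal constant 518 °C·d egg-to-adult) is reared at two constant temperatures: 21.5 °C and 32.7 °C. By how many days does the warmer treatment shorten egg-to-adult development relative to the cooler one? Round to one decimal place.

At 21.5 °C: 518 / (21.5 − 14.4) = 518 / 7.1 = 72.958 d.
At 32.7 °C: 518 / (32.7 − 14.4) = 518 / 18.3 = 28.306 d.
Difference = |72.958 − 28.306| = 44.652 ≈ 44.7 days.

44.7 days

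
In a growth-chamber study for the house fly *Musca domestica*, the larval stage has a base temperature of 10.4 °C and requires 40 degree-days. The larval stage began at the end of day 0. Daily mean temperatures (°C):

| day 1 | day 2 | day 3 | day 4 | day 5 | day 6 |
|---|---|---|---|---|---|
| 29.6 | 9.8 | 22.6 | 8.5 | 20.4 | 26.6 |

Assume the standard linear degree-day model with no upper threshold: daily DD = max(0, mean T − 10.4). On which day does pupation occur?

day 5

Daily DD above 10.4 °C: 19.2, 0.0, 12.2, 0.0, 10.0, 16.2.
Cumulative: 19.2, 19.2, 31.4, 31.4, 41.4, 57.6.
The total first reaches 40 DD on day 5.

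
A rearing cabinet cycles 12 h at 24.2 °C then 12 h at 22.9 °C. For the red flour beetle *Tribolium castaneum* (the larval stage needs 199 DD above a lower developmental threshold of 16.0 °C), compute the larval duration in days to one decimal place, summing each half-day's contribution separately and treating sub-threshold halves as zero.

26.4 days

Day half: max(0, 24.2 − 16.0) × 0.5 = 8.2 × 0.5 = 4.10 DD.
Night half: max(0, 22.9 − 16.0) × 0.5 = 6.9 × 0.5 = 3.45 DD.
Per 24 h: 7.55 DD/day.
Duration = 199 / 7.55 = 26.358 ≈ 26.4 days.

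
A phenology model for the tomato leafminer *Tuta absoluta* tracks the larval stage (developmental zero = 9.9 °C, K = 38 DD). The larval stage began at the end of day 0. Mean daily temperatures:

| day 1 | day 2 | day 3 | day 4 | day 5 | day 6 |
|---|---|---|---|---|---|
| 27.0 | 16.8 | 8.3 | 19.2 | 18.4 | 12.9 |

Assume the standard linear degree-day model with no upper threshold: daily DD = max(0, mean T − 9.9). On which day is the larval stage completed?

day 5

Daily DD above 9.9 °C: 17.1, 6.9, 0.0, 9.3, 8.5, 3.0.
Cumulative: 17.1, 24.0, 24.0, 33.3, 41.8, 44.8.
The total first reaches 38 DD on day 5.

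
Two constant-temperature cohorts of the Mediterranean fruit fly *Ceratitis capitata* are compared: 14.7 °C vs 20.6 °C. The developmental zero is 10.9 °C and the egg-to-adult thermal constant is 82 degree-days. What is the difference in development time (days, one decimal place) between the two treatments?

13.1 days

At 14.7 °C: 82 / (14.7 − 10.9) = 82 / 3.8 = 21.579 d.
At 20.6 °C: 82 / (20.6 − 10.9) = 82 / 9.7 = 8.454 d.
Difference = |21.579 − 8.454| = 13.125 ≈ 13.1 days.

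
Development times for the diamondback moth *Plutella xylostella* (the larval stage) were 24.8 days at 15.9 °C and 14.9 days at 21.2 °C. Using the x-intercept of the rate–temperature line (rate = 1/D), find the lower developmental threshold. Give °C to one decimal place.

7.9 °C

Equal thermal constants: D₁(T₁ − T_b) = D₂(T₂ − T_b).
24.8·(15.9 − T_b) = 14.9·(21.2 − T_b)
T_b = (24.8·15.9 − 14.9·21.2) / (24.8 − 14.9) = 78.44 / 9.9 = 7.923 °C ≈ 7.9 °C.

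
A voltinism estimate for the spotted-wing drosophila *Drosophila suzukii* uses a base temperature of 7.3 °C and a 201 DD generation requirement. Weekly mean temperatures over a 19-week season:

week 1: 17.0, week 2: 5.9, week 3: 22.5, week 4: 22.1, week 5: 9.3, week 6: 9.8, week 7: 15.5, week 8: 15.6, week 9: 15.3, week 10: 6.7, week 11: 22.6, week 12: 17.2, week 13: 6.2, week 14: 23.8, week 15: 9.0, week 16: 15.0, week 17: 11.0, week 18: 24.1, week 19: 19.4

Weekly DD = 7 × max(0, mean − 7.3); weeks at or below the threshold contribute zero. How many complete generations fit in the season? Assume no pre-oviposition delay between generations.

Weekly DD (7 × max(0, T̄ − 7.3)): 67.9, 0.0, 106.4, 103.6, 14.0, 17.5, 57.4, 58.1, 56.0, 0.0, 107.1, 69.3, 0.0, 115.5, 11.9, 53.9, 25.9, 117.6, 84.7.
Season total = 1066.8 DD.
Complete generations = ⌊1066.8 / 201⌋ = 5.

5 generations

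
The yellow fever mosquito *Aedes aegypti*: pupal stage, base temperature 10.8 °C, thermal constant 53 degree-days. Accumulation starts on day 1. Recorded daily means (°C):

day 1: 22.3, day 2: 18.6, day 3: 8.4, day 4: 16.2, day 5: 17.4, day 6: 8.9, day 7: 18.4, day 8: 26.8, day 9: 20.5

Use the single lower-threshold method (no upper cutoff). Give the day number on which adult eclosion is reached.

day 8

Daily DD above 10.8 °C: 11.5, 7.8, 0.0, 5.4, 6.6, 0.0, 7.6, 16.0, 9.7.
Cumulative: 11.5, 19.3, 19.3, 24.7, 31.3, 31.3, 38.9, 54.9, 64.6.
The total first reaches 53 DD on day 8.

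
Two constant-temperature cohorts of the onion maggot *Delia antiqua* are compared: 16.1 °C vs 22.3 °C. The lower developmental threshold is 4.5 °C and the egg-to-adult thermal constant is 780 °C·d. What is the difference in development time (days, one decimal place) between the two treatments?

At 16.1 °C: 780 / (16.1 − 4.5) = 780 / 11.6 = 67.241 d.
At 22.3 °C: 780 / (22.3 − 4.5) = 780 / 17.8 = 43.820 d.
Difference = |67.241 − 43.820| = 23.421 ≈ 23.4 days.

23.4 days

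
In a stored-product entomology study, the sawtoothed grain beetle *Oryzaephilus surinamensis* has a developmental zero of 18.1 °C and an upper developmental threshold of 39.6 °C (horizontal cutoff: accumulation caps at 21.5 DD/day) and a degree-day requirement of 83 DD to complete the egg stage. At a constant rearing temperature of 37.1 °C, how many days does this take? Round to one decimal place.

Daily accumulation = 37.1 − 18.1 = 19.0 DD/day.
Duration = 83 / 19.0 = 4.368 ≈ 4.4 days.

4.4 days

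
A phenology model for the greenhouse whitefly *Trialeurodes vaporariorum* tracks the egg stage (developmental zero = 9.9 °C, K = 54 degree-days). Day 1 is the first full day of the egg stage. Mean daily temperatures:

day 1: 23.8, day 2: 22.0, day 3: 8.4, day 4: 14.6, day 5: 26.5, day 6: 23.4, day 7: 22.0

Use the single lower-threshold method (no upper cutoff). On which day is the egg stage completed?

day 6

Daily DD above 9.9 °C: 13.9, 12.1, 0.0, 4.7, 16.6, 13.5, 12.1.
Cumulative: 13.9, 26.0, 26.0, 30.7, 47.3, 60.8, 72.9.
The total first reaches 54 DD on day 6.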